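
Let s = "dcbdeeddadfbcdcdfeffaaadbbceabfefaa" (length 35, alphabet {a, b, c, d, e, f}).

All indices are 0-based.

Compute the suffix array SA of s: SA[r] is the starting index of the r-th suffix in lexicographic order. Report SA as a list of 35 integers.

[34, 33, 20, 21, 28, 22, 8, 24, 11, 25, 2, 29, 1, 12, 14, 26, 7, 23, 0, 13, 6, 3, 9, 15, 27, 5, 4, 31, 17, 32, 19, 10, 30, 16, 18]

sorted suffixes:
  #0 SA[0]=34  'a'
  #1 SA[1]=33  'aa'
  #2 SA[2]=20  'aaadbbceabfefaa'
  #3 SA[3]=21  'aadbbceabfefaa'
  #4 SA[4]=28  'abfefaa'
  #5 SA[5]=22  'adbbceabfefaa'
  #6 SA[6]=8  'adfbcdcdfeffaaadbbceabfefaa'
  #7 SA[7]=24  'bbceabfefaa'
  #8 SA[8]=11  'bcdcdfeffaaadbbceabfefaa'
  #9 SA[9]=25  'bceabfefaa'
  #10 SA[10]=2  'bdeeddadfbcdcdfeffaaadbbceabfefaa'
  #11 SA[11]=29  'bfefaa'
  #12 SA[12]=1  'cbdeeddadfbcdcdfeffaaadbbceabfefaa'
  #13 SA[13]=12  'cdcdfeffaaadbbceabfefaa'
  #14 SA[14]=14  'cdfeffaaadbbceabfefaa'
  #15 SA[15]=26  'ceabfefaa'
  #16 SA[16]=7  'dadfbcdcdfeffaaadbbceabfefaa'
  #17 SA[17]=23  'dbbceabfefaa'
  #18 SA[18]=0  'dcbdeeddadfbcdcdfeffaaadbbceabfefaa'
  #19 SA[19]=13  'dcdfeffaaadbbceabfefaa'
  #20 SA[20]=6  'ddadfbcdcdfeffaaadbbceabfefaa'
  #21 SA[21]=3  'deeddadfbcdcdfeffaaadbbceabfefaa'
  #22 SA[22]=9  'dfbcdcdfeffaaadbbceabfefaa'
  #23 SA[23]=15  'dfeffaaadbbceabfefaa'
  #24 SA[24]=27  'eabfefaa'
  #25 SA[25]=5  'eddadfbcdcdfeffaaadbbceabfefaa'
  #26 SA[26]=4  'eeddadfbcdcdfeffaaadbbceabfefaa'
  #27 SA[27]=31  'efaa'
  #28 SA[28]=17  'effaaadbbceabfefaa'
  #29 SA[29]=32  'faa'
  #30 SA[30]=19  'faaadbbceabfefaa'
  #31 SA[31]=10  'fbcdcdfeffaaadbbceabfefaa'
  #32 SA[32]=30  'fefaa'
  #33 SA[33]=16  'feffaaadbbceabfefaa'
  #34 SA[34]=18  'ffaaadbbceabfefaa'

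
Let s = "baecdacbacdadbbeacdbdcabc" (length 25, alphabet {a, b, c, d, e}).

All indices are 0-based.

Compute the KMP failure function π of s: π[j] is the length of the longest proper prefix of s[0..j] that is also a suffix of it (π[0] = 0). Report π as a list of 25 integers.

[0, 0, 0, 0, 0, 0, 0, 1, 2, 0, 0, 0, 0, 1, 1, 0, 0, 0, 0, 1, 0, 0, 0, 1, 0]

π[0] = 0
j=1 s[j]='a': π[1]=0 (border '')
j=2 s[j]='e': π[2]=0 (border '')
j=3 s[j]='c': π[3]=0 (border '')
j=4 s[j]='d': π[4]=0 (border '')
j=5 s[j]='a': π[5]=0 (border '')
j=6 s[j]='c': π[6]=0 (border '')
j=7 s[j]='b': π[7]=1 (border 'b')
j=8 s[j]='a': π[8]=2 (border 'ba')
j=9 s[j]='c': k: 2→0; π[9]=0 (border '')
j=10 s[j]='d': π[10]=0 (border '')
j=11 s[j]='a': π[11]=0 (border '')
j=12 s[j]='d': π[12]=0 (border '')
j=13 s[j]='b': π[13]=1 (border 'b')
j=14 s[j]='b': k: 1→0; π[14]=1 (border 'b')
j=15 s[j]='e': k: 1→0; π[15]=0 (border '')
j=16 s[j]='a': π[16]=0 (border '')
j=17 s[j]='c': π[17]=0 (border '')
j=18 s[j]='d': π[18]=0 (border '')
j=19 s[j]='b': π[19]=1 (border 'b')
j=20 s[j]='d': k: 1→0; π[20]=0 (border '')
j=21 s[j]='c': π[21]=0 (border '')
j=22 s[j]='a': π[22]=0 (border '')
j=23 s[j]='b': π[23]=1 (border 'b')
j=24 s[j]='c': k: 1→0; π[24]=0 (border '')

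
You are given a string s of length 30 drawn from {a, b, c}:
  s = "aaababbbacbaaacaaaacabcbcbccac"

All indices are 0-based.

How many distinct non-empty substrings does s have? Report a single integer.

sorted suffixes:
  #0 SA[0]=15  'aaaacabcbcbccac'
  #1 SA[1]=0  'aaababbbacbaaacaaaacabcbcbccac'
  #2 SA[2]=11  'aaacaaaacabcbcbccac'
  #3 SA[3]=16  'aaacabcbcbccac'
  #4 SA[4]=1  'aababbbacbaaacaaaacabcbcbccac'
  #5 SA[5]=12  'aacaaaacabcbcbccac'
  #6 SA[6]=17  'aacabcbcbccac'
  #7 SA[7]=2  'ababbbacbaaacaaaacabcbcbccac'
  #8 SA[8]=4  'abbbacbaaacaaaacabcbcbccac'
  #9 SA[9]=20  'abcbcbccac'
  #10 SA[10]=28  'ac'
  #11 SA[11]=13  'acaaaacabcbcbccac'
  #12 SA[12]=18  'acabcbcbccac'
  #13 SA[13]=8  'acbaaacaaaacabcbcbccac'
  #14 SA[14]=10  'baaacaaaacabcbcbccac'
  #15 SA[15]=3  'babbbacbaaacaaaacabcbcbccac'
  #16 SA[16]=7  'bacbaaacaaaacabcbcbccac'
  #17 SA[17]=6  'bbacbaaacaaaacabcbcbccac'
  #18 SA[18]=5  'bbbacbaaacaaaacabcbcbccac'
  #19 SA[19]=21  'bcbcbccac'
  #20 SA[20]=23  'bcbccac'
  #21 SA[21]=25  'bccac'
  #22 SA[22]=29  'c'
  #23 SA[23]=14  'caaaacabcbcbccac'
  #24 SA[24]=19  'cabcbcbccac'
  #25 SA[25]=27  'cac'
  #26 SA[26]=9  'cbaaacaaaacabcbcbccac'
  #27 SA[27]=22  'cbcbccac'
  #28 SA[28]=24  'cbccac'
  #29 SA[29]=26  'ccac'

SA = [15, 0, 11, 16, 1, 12, 17, 2, 4, 20, 28, 13, 18, 8, 10, 3, 7, 6, 5, 21, 23, 25, 29, 14, 19, 27, 9, 22, 24, 26]
rank  pair      lcp
   1  s[15:],s[0:]  3  'aaa'
   2  s[0:],s[11:]  3  'aaa'
   3  s[11:],s[16:]  5  'aaaca'
   4  s[16:],s[1:]  2  'aa'
   5  s[1:],s[12:]  2  'aa'
   6  s[12:],s[17:]  4  'aaca'
   7  s[17:],s[2:]  1  'a'
   8  s[2:],s[4:]  2  'ab'
   9  s[4:],s[20:]  2  'ab'
  10  s[20:],s[28:]  1  'a'
  11  s[28:],s[13:]  2  'ac'
  12  s[13:],s[18:]  3  'aca'
  13  s[18:],s[8:]  2  'ac'
  14  s[8:],s[10:]  0  ''
  15  s[10:],s[3:]  2  'ba'
  16  s[3:],s[7:]  2  'ba'
  17  s[7:],s[6:]  1  'b'
  18  s[6:],s[5:]  2  'bb'
  19  s[5:],s[21:]  1  'b'
  20  s[21:],s[23:]  4  'bcbc'
  21  s[23:],s[25:]  2  'bc'
  22  s[25:],s[29:]  0  ''
  23  s[29:],s[14:]  1  'c'
  24  s[14:],s[19:]  2  'ca'
  25  s[19:],s[27:]  2  'ca'
  26  s[27:],s[9:]  1  'c'
  27  s[9:],s[22:]  2  'cb'
  28  s[22:],s[24:]  3  'cbc'
  29  s[24:],s[26:]  1  'c'

n(n+1)/2 = 30·31/2 = 465
Σ LCP = 0 + 3 + 3 + 5 + 2 + 2 + 4 + 1 + 2 + 2 + 1 + 2 + 3 + 2 + 0 + 2 + 2 + 1 + 2 + 1 + 4 + 2 + 0 + 1 + 2 + 2 + 1 + 2 + 3 + 1 = 58
distinct = 465 − 58 = 407

407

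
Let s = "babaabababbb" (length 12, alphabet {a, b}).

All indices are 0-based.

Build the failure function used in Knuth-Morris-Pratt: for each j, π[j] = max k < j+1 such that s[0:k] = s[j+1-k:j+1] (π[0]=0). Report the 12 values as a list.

[0, 0, 1, 2, 0, 1, 2, 3, 4, 3, 1, 1]

π[0] = 0
j=1 s[j]='a': π[1]=0 (border '')
j=2 s[j]='b': π[2]=1 (border 'b')
j=3 s[j]='a': π[3]=2 (border 'ba')
j=4 s[j]='a': k: 2→0; π[4]=0 (border '')
j=5 s[j]='b': π[5]=1 (border 'b')
j=6 s[j]='a': π[6]=2 (border 'ba')
j=7 s[j]='b': π[7]=3 (border 'bab')
j=8 s[j]='a': π[8]=4 (border 'baba')
j=9 s[j]='b': k: 4→2; π[9]=3 (border 'bab')
j=10 s[j]='b': k: 3→1→0; π[10]=1 (border 'b')
j=11 s[j]='b': k: 1→0; π[11]=1 (border 'b')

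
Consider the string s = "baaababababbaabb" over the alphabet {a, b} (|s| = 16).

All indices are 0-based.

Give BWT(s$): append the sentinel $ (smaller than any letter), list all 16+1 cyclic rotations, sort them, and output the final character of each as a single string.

rank  rotation           last
    0  $baaababababbaabb  b
    1  aaababababbaabb$b  b
    2  aababababbaabb$ba  a
    3  aabb$baaababababb  b
    4  ababababbaabb$baa  a
    5  abababbaabb$baaab  b
    6  ababbaabb$baaabab  b
    7  abb$baaababababba  a
    8  abbaabb$baaababab  b
    9  b$baaababababbaab  b
   10  baaababababbaabb$  $
   11  baabb$baaabababab  b
   12  babababbaabb$baaa  a
   13  bababbaabb$baaaba  a
   14  babbaabb$baaababa  a
   15  bb$baaababababbaa  a
   16  bbaabb$baaabababa  a

bbababbabb$baaaaa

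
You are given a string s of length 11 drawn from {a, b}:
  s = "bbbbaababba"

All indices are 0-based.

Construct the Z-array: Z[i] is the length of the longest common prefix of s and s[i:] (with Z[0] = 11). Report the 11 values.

[11, 3, 2, 1, 0, 0, 1, 0, 2, 1, 0]

Z[0]=11
i=1: i≥r, start 0; Z[1]=3 extend→box=[1,4)
i=2: min(r-i=2, Z[1]=3)=2; Z[2]=2
i=3: min(r-i=1, Z[2]=2)=1; Z[3]=1
i=4: i≥r, start 0; Z[4]=0
i=5: i≥r, start 0; Z[5]=0
i=6: i≥r, start 0; Z[6]=1 extend→box=[6,7)
i=7: i≥r, start 0; Z[7]=0
i=8: i≥r, start 0; Z[8]=2 extend→box=[8,10)
i=9: min(r-i=1, Z[1]=3)=1; Z[9]=1
i=10: i≥r, start 0; Z[10]=0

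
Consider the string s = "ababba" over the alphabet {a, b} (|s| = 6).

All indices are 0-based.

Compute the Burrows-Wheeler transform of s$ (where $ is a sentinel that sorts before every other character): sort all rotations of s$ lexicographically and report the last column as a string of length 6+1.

rank  rotation last
    0  $ababba  a
    1  a$ababb  b
    2  ababba$  $
    3  abba$ab  b
    4  ba$abab  b
    5  babba$a  a
    6  bba$aba  a

ab$bbaa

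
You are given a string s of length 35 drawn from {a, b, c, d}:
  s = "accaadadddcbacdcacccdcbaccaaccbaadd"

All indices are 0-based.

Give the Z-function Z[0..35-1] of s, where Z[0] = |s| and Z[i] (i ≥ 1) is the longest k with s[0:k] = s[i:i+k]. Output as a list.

[35, 0, 0, 1, 1, 0, 1, 0, 0, 0, 0, 0, 2, 0, 0, 0, 3, 0, 0, 0, 0, 0, 0, 5, 0, 0, 1, 3, 0, 0, 0, 1, 1, 0, 0]

Z[0]=35
i=1: fresh scan; Z[1]=0
i=2: fresh scan; Z[2]=0
i=3: fresh scan; Z[3]=1 grow→box=[3,4)
i=4: fresh scan; Z[4]=1 grow→box=[4,5)
i=5: fresh scan; Z[5]=0
i=6: fresh scan; Z[6]=1 grow→box=[6,7)
i=7: fresh scan; Z[7]=0
i=8: fresh scan; Z[8]=0
i=9: fresh scan; Z[9]=0
i=10: fresh scan; Z[10]=0
i=11: fresh scan; Z[11]=0
i=12: fresh scan; Z[12]=2 grow→box=[12,14)
i=13: min(r-i=1, Z[1]=0)=0; Z[13]=0
i=14: fresh scan; Z[14]=0
i=15: fresh scan; Z[15]=0
i=16: fresh scan; Z[16]=3 grow→box=[16,19)
i=17: min(r-i=2, Z[1]=0)=0; Z[17]=0
i=18: min(r-i=1, Z[2]=0)=0; Z[18]=0
i=19: fresh scan; Z[19]=0
i=20: fresh scan; Z[20]=0
i=21: fresh scan; Z[21]=0
i=22: fresh scan; Z[22]=0
i=23: fresh scan; Z[23]=5 grow→box=[23,28)
i=24: min(r-i=4, Z[1]=0)=0; Z[24]=0
i=25: min(r-i=3, Z[2]=0)=0; Z[25]=0
i=26: min(r-i=2, Z[3]=1)=1; Z[26]=1
i=27: min(r-i=1, Z[4]=1)=1; Z[27]=3 grow→box=[27,30)
i=28: min(r-i=2, Z[1]=0)=0; Z[28]=0
i=29: min(r-i=1, Z[2]=0)=0; Z[29]=0
i=30: fresh scan; Z[30]=0
i=31: fresh scan; Z[31]=1 grow→box=[31,32)
i=32: fresh scan; Z[32]=1 grow→box=[32,33)
i=33: fresh scan; Z[33]=0
i=34: fresh scan; Z[34]=0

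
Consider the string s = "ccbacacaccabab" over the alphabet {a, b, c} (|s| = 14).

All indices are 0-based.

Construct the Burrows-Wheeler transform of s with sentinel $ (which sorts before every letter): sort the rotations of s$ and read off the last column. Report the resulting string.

bbcbccaaccaaca$

rank  rotation         last
    0  $ccbacacaccabab  b
    1  ab$ccbacacaccab  b
    2  abab$ccbacacacc  c
    3  acacaccabab$ccb  b
    4  acaccabab$ccbac  c
    5  accabab$ccbacac  c
    6  b$ccbacacaccaba  a
    7  bab$ccbacacacca  a
    8  bacacaccabab$cc  c
    9  cabab$ccbacacac  c
   10  cacaccabab$ccba  a
   11  caccabab$ccbaca  a
   12  cbacacaccabab$c  c
   13  ccabab$ccbacaca  a
   14  ccbacacaccabab$  $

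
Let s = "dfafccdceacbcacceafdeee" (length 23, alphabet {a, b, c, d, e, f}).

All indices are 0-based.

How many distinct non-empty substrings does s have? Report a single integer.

252

sorted suffixes:
  #0 SA[0]=9  'acbcacceafdeee'
  #1 SA[1]=13  'acceafdeee'
  #2 SA[2]=2  'afccdceacbcacceafdeee'
  #3 SA[3]=17  'afdeee'
  #4 SA[4]=11  'bcacceafdeee'
  #5 SA[5]=12  'cacceafdeee'
  #6 SA[6]=10  'cbcacceafdeee'
  #7 SA[7]=4  'ccdceacbcacceafdeee'
  #8 SA[8]=14  'cceafdeee'
  #9 SA[9]=5  'cdceacbcacceafdeee'
  #10 SA[10]=7  'ceacbcacceafdeee'
  #11 SA[11]=15  'ceafdeee'
  #12 SA[12]=6  'dceacbcacceafdeee'
  #13 SA[13]=19  'deee'
  #14 SA[14]=0  'dfafccdceacbcacceafdeee'
  #15 SA[15]=22  'e'
  #16 SA[16]=8  'eacbcacceafdeee'
  #17 SA[17]=16  'eafdeee'
  #18 SA[18]=21  'ee'
  #19 SA[19]=20  'eee'
  #20 SA[20]=1  'fafccdceacbcacceafdeee'
  #21 SA[21]=3  'fccdceacbcacceafdeee'
  #22 SA[22]=18  'fdeee'

SA = [9, 13, 2, 17, 11, 12, 10, 4, 14, 5, 7, 15, 6, 19, 0, 22, 8, 16, 21, 20, 1, 3, 18]
[i] adj suffixes → lcp
  [1] 9/13 → 2 ('ac')
  [2] 13/2 → 1 ('a')
  [3] 2/17 → 2 ('af')
  [4] 17/11 → 0 ('')
  [5] 11/12 → 0 ('')
  [6] 12/10 → 1 ('c')
  [7] 10/4 → 1 ('c')
  [8] 4/14 → 2 ('cc')
  [9] 14/5 → 1 ('c')
  [10] 5/7 → 1 ('c')
  [11] 7/15 → 3 ('cea')
  [12] 15/6 → 0 ('')
  [13] 6/19 → 1 ('d')
  [14] 19/0 → 1 ('d')
  [15] 0/22 → 0 ('')
  [16] 22/8 → 1 ('e')
  [17] 8/16 → 2 ('ea')
  [18] 16/21 → 1 ('e')
  [19] 21/20 → 2 ('ee')
  [20] 20/1 → 0 ('')
  [21] 1/3 → 1 ('f')
  [22] 3/18 → 1 ('f')

n(n+1)/2 = 23·24/2 = 276
Σ LCP = 0 + 2 + 1 + 2 + 0 + 0 + 1 + 1 + 2 + 1 + 1 + 3 + 0 + 1 + 1 + 0 + 1 + 2 + 1 + 2 + 0 + 1 + 1 = 24
distinct = 276 − 24 = 252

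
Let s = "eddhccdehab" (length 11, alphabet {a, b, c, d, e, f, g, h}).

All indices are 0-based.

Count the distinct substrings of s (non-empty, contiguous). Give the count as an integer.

rank | idx | suffix
   0 |   9 | ab
   1 |  10 | b
   2 |   4 | ccdehab
   3 |   5 | cdehab
   4 |   1 | ddhccdehab
   5 |   6 | dehab
   6 |   2 | dhccdehab
   7 |   0 | eddhccdehab
   8 |   7 | ehab
   9 |   8 | hab
  10 |   3 | hccdehab

SA = [9, 10, 4, 5, 1, 6, 2, 0, 7, 8, 3]
rank  pair      lcp
   1  s[9:],s[10:]  0  ''
   2  s[10:],s[4:]  0  ''
   3  s[4:],s[5:]  1  'c'
   4  s[5:],s[1:]  0  ''
   5  s[1:],s[6:]  1  'd'
   6  s[6:],s[2:]  1  'd'
   7  s[2:],s[0:]  0  ''
   8  s[0:],s[7:]  1  'e'
   9  s[7:],s[8:]  0  ''
  10  s[8:],s[3:]  1  'h'

n(n+1)/2 = 11·12/2 = 66
Σ LCP = 0 + 0 + 0 + 1 + 0 + 1 + 1 + 0 + 1 + 0 + 1 = 5
distinct = 66 − 5 = 61

61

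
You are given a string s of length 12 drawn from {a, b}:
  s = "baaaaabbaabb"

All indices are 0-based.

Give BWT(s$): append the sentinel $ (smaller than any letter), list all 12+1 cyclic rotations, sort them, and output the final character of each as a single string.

bbaabaaab$baa

rank  rotation       last
    0  $baaaaabbaabb  b
    1  aaaaabbaabb$b  b
    2  aaaabbaabb$ba  a
    3  aaabbaabb$baa  a
    4  aabb$baaaaabb  b
    5  aabbaabb$baaa  a
    6  abb$baaaaabba  a
    7  abbaabb$baaaa  a
    8  b$baaaaabbaab  b
    9  baaaaabbaabb$  $
   10  baabb$baaaaab  b
   11  bb$baaaaabbaa  a
   12  bbaabb$baaaaa  a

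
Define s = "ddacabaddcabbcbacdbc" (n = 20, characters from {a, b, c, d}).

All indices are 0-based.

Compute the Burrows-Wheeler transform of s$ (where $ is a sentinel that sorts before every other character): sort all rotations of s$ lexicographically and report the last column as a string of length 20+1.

cccdbbcaadbbadbadcd$a

rank  rotation               last
    0  $ddacabaddcabbcbacdbc  c
    1  abaddcabbcbacdbc$ddac  c
    2  abbcbacdbc$ddacabaddc  c
    3  acabaddcabbcbacdbc$dd  d
    4  acdbc$ddacabaddcabbcb  b
    5  addcabbcbacdbc$ddacab  b
    6  bacdbc$ddacabaddcabbc  c
    7  baddcabbcbacdbc$ddaca  a
    8  bbcbacdbc$ddacabaddca  a
    9  bc$ddacabaddcabbcbacd  d
   10  bcbacdbc$ddacabaddcab  b
   11  c$ddacabaddcabbcbacdb  b
   12  cabaddcabbcbacdbc$dda  a
   13  cabbcbacdbc$ddacabadd  d
   14  cbacdbc$ddacabaddcabb  b
   15  cdbc$ddacabaddcabbcba  a
   16  dacabaddcabbcbacdbc$d  d
   17  dbc$ddacabaddcabbcbac  c
   18  dcabbcbacdbc$ddacabad  d
   19  ddacabaddcabbcbacdbc$  $
   20  ddcabbcbacdbc$ddacaba  a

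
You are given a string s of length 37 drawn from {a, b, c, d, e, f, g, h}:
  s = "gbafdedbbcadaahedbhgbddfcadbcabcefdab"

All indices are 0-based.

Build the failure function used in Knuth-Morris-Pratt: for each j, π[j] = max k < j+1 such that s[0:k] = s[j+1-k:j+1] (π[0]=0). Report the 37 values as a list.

[0, 0, 0, 0, 0, 0, 0, 0, 0, 0, 0, 0, 0, 0, 0, 0, 0, 0, 0, 1, 2, 0, 0, 0, 0, 0, 0, 0, 0, 0, 0, 0, 0, 0, 0, 0, 0]

π[0] = 0
j=1 s[j]='b': π[1]=0 (border '')
j=2 s[j]='a': π[2]=0 (border '')
j=3 s[j]='f': π[3]=0 (border '')
j=4 s[j]='d': π[4]=0 (border '')
j=5 s[j]='e': π[5]=0 (border '')
j=6 s[j]='d': π[6]=0 (border '')
j=7 s[j]='b': π[7]=0 (border '')
j=8 s[j]='b': π[8]=0 (border '')
j=9 s[j]='c': π[9]=0 (border '')
j=10 s[j]='a': π[10]=0 (border '')
j=11 s[j]='d': π[11]=0 (border '')
j=12 s[j]='a': π[12]=0 (border '')
j=13 s[j]='a': π[13]=0 (border '')
j=14 s[j]='h': π[14]=0 (border '')
j=15 s[j]='e': π[15]=0 (border '')
j=16 s[j]='d': π[16]=0 (border '')
j=17 s[j]='b': π[17]=0 (border '')
j=18 s[j]='h': π[18]=0 (border '')
j=19 s[j]='g': π[19]=1 (border 'g')
j=20 s[j]='b': π[20]=2 (border 'gb')
j=21 s[j]='d': k: 2→0; π[21]=0 (border '')
j=22 s[j]='d': π[22]=0 (border '')
j=23 s[j]='f': π[23]=0 (border '')
j=24 s[j]='c': π[24]=0 (border '')
j=25 s[j]='a': π[25]=0 (border '')
j=26 s[j]='d': π[26]=0 (border '')
j=27 s[j]='b': π[27]=0 (border '')
j=28 s[j]='c': π[28]=0 (border '')
j=29 s[j]='a': π[29]=0 (border '')
j=30 s[j]='b': π[30]=0 (border '')
j=31 s[j]='c': π[31]=0 (border '')
j=32 s[j]='e': π[32]=0 (border '')
j=33 s[j]='f': π[33]=0 (border '')
j=34 s[j]='d': π[34]=0 (border '')
j=35 s[j]='a': π[35]=0 (border '')
j=36 s[j]='b': π[36]=0 (border '')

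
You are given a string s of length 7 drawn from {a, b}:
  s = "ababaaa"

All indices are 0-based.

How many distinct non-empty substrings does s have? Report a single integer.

rank | idx | suffix
   0 |   6 | a
   1 |   5 | aa
   2 |   4 | aaa
   3 |   2 | abaaa
   4 |   0 | ababaaa
   5 |   3 | baaa
   6 |   1 | babaaa

SA = [6, 5, 4, 2, 0, 3, 1]
rank  pair      lcp
   1  s[6:],s[5:]  1  'a'
   2  s[5:],s[4:]  2  'aa'
   3  s[4:],s[2:]  1  'a'
   4  s[2:],s[0:]  3  'aba'
   5  s[0:],s[3:]  0  ''
   6  s[3:],s[1:]  2  'ba'

n(n+1)/2 = 7·8/2 = 28
Σ LCP = 0 + 1 + 2 + 1 + 3 + 0 + 2 = 9
distinct = 28 − 9 = 19

19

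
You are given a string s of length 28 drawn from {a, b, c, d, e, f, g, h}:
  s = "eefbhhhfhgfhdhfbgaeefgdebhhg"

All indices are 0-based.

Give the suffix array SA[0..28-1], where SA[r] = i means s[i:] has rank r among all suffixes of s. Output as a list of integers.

[17, 15, 24, 3, 22, 12, 23, 0, 18, 1, 19, 14, 2, 20, 10, 7, 27, 16, 21, 9, 11, 13, 6, 26, 8, 5, 25, 4]

rank→(start, suffix):
  0 → (17, 'aeefgdebhhg')
  1 → (15, 'bgaeefgdebhhg')
  2 → (24, 'bhhg')
  3 → (3, 'bhhhfhgfhdhfbgaeefgdebhhg')
  4 → (22, 'debhhg')
  5 → (12, 'dhfbgaeefgdebhhg')
  6 → (23, 'ebhhg')
  7 → (0, 'eefbhhhfhgfhdhfbgaeefgdebhhg')
  8 → (18, 'eefgdebhhg')
  9 → (1, 'efbhhhfhgfhdhfbgaeefgdebhhg')
  10 → (19, 'efgdebhhg')
  11 → (14, 'fbgaeefgdebhhg')
  12 → (2, 'fbhhhfhgfhdhfbgaeefgdebhhg')
  13 → (20, 'fgdebhhg')
  14 → (10, 'fhdhfbgaeefgdebhhg')
  15 → (7, 'fhgfhdhfbgaeefgdebhhg')
  16 → (27, 'g')
  17 → (16, 'gaeefgdebhhg')
  18 → (21, 'gdebhhg')
  19 → (9, 'gfhdhfbgaeefgdebhhg')
  20 → (11, 'hdhfbgaeefgdebhhg')
  21 → (13, 'hfbgaeefgdebhhg')
  22 → (6, 'hfhgfhdhfbgaeefgdebhhg')
  23 → (26, 'hg')
  24 → (8, 'hgfhdhfbgaeefgdebhhg')
  25 → (5, 'hhfhgfhdhfbgaeefgdebhhg')
  26 → (25, 'hhg')
  27 → (4, 'hhhfhgfhdhfbgaeefgdebhhg')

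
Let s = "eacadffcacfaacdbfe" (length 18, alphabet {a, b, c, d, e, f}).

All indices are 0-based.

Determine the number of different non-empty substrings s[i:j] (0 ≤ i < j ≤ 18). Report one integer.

rank→(start, suffix):
  0 → (11, 'aacdbfe')
  1 → (1, 'acadffcacfaacdbfe')
  2 → (12, 'acdbfe')
  3 → (8, 'acfaacdbfe')
  4 → (3, 'adffcacfaacdbfe')
  5 → (15, 'bfe')
  6 → (7, 'cacfaacdbfe')
  7 → (2, 'cadffcacfaacdbfe')
  8 → (13, 'cdbfe')
  9 → (9, 'cfaacdbfe')
  10 → (14, 'dbfe')
  11 → (4, 'dffcacfaacdbfe')
  12 → (17, 'e')
  13 → (0, 'eacadffcacfaacdbfe')
  14 → (10, 'faacdbfe')
  15 → (6, 'fcacfaacdbfe')
  16 → (16, 'fe')
  17 → (5, 'ffcacfaacdbfe')

SA = [11, 1, 12, 8, 3, 15, 7, 2, 13, 9, 14, 4, 17, 0, 10, 6, 16, 5]
rank  pair      lcp
   1  s[11:],s[1:]  1  'a'
   2  s[1:],s[12:]  2  'ac'
   3  s[12:],s[8:]  2  'ac'
   4  s[8:],s[3:]  1  'a'
   5  s[3:],s[15:]  0  ''
   6  s[15:],s[7:]  0  ''
   7  s[7:],s[2:]  2  'ca'
   8  s[2:],s[13:]  1  'c'
   9  s[13:],s[9:]  1  'c'
  10  s[9:],s[14:]  0  ''
  11  s[14:],s[4:]  1  'd'
  12  s[4:],s[17:]  0  ''
  13  s[17:],s[0:]  1  'e'
  14  s[0:],s[10:]  0  ''
  15  s[10:],s[6:]  1  'f'
  16  s[6:],s[16:]  1  'f'
  17  s[16:],s[5:]  1  'f'

n(n+1)/2 = 18·19/2 = 171
Σ LCP = 0 + 1 + 2 + 2 + 1 + 0 + 0 + 2 + 1 + 1 + 0 + 1 + 0 + 1 + 0 + 1 + 1 + 1 = 15
distinct = 171 − 15 = 156

156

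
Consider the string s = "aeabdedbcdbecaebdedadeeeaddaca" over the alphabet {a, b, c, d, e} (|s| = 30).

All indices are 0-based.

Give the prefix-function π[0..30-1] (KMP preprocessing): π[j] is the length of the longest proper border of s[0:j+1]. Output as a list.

π[0] = 0
j=1 s[j]='e': π[1]=0 (border '')
j=2 s[j]='a': π[2]=1 (border 'a')
j=3 s[j]='b': k: 1→0; π[3]=0 (border '')
j=4 s[j]='d': π[4]=0 (border '')
j=5 s[j]='e': π[5]=0 (border '')
j=6 s[j]='d': π[6]=0 (border '')
j=7 s[j]='b': π[7]=0 (border '')
j=8 s[j]='c': π[8]=0 (border '')
j=9 s[j]='d': π[9]=0 (border '')
j=10 s[j]='b': π[10]=0 (border '')
j=11 s[j]='e': π[11]=0 (border '')
j=12 s[j]='c': π[12]=0 (border '')
j=13 s[j]='a': π[13]=1 (border 'a')
j=14 s[j]='e': π[14]=2 (border 'ae')
j=15 s[j]='b': k: 2→0; π[15]=0 (border '')
j=16 s[j]='d': π[16]=0 (border '')
j=17 s[j]='e': π[17]=0 (border '')
j=18 s[j]='d': π[18]=0 (border '')
j=19 s[j]='a': π[19]=1 (border 'a')
j=20 s[j]='d': k: 1→0; π[20]=0 (border '')
j=21 s[j]='e': π[21]=0 (border '')
j=22 s[j]='e': π[22]=0 (border '')
j=23 s[j]='e': π[23]=0 (border '')
j=24 s[j]='a': π[24]=1 (border 'a')
j=25 s[j]='d': k: 1→0; π[25]=0 (border '')
j=26 s[j]='d': π[26]=0 (border '')
j=27 s[j]='a': π[27]=1 (border 'a')
j=28 s[j]='c': k: 1→0; π[28]=0 (border '')
j=29 s[j]='a': π[29]=1 (border 'a')

[0, 0, 1, 0, 0, 0, 0, 0, 0, 0, 0, 0, 0, 1, 2, 0, 0, 0, 0, 1, 0, 0, 0, 0, 1, 0, 0, 1, 0, 1]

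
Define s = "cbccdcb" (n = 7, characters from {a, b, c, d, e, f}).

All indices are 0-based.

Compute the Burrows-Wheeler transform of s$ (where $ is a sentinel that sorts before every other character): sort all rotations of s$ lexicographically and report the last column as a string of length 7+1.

rank  rotation  last
    0  $cbccdcb  b
    1  b$cbccdc  c
    2  bccdcb$c  c
    3  cb$cbccd  d
    4  cbccdcb$  $
    5  ccdcb$cb  b
    6  cdcb$cbc  c
    7  dcb$cbcc  c

bccd$bcc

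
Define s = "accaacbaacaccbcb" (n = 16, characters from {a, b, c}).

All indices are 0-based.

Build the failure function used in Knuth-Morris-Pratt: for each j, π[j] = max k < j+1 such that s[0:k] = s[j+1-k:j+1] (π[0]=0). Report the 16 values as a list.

[0, 0, 0, 1, 1, 2, 0, 1, 1, 2, 1, 2, 3, 0, 0, 0]

π[0] = 0
j=1 s[j]='c': π[1]=0 (border '')
j=2 s[j]='c': π[2]=0 (border '')
j=3 s[j]='a': π[3]=1 (border 'a')
j=4 s[j]='a': k: 1→0; π[4]=1 (border 'a')
j=5 s[j]='c': π[5]=2 (border 'ac')
j=6 s[j]='b': k: 2→0; π[6]=0 (border '')
j=7 s[j]='a': π[7]=1 (border 'a')
j=8 s[j]='a': k: 1→0; π[8]=1 (border 'a')
j=9 s[j]='c': π[9]=2 (border 'ac')
j=10 s[j]='a': k: 2→0; π[10]=1 (border 'a')
j=11 s[j]='c': π[11]=2 (border 'ac')
j=12 s[j]='c': π[12]=3 (border 'acc')
j=13 s[j]='b': k: 3→0; π[13]=0 (border '')
j=14 s[j]='c': π[14]=0 (border '')
j=15 s[j]='b': π[15]=0 (border '')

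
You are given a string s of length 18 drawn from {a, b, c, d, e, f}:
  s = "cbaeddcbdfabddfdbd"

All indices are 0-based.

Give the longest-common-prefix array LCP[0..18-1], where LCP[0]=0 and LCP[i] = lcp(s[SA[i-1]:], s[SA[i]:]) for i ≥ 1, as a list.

[0, 1, 0, 1, 2, 2, 0, 2, 0, 1, 1, 1, 2, 1, 2, 0, 0, 1]

rank→(start, suffix):
  0 → (10, 'abddfdbd')
  1 → (2, 'aeddcbdfabddfdbd')
  2 → (1, 'baeddcbdfabddfdbd')
  3 → (16, 'bd')
  4 → (11, 'bddfdbd')
  5 → (7, 'bdfabddfdbd')
  6 → (0, 'cbaeddcbdfabddfdbd')
  7 → (6, 'cbdfabddfdbd')
  8 → (17, 'd')
  9 → (15, 'dbd')
  10 → (5, 'dcbdfabddfdbd')
  11 → (4, 'ddcbdfabddfdbd')
  12 → (12, 'ddfdbd')
  13 → (8, 'dfabddfdbd')
  14 → (13, 'dfdbd')
  15 → (3, 'eddcbdfabddfdbd')
  16 → (9, 'fabddfdbd')
  17 → (14, 'fdbd')

SA = [10, 2, 1, 16, 11, 7, 0, 6, 17, 15, 5, 4, 12, 8, 13, 3, 9, 14]
[i] adj suffixes → lcp
  [1] 10/2 → 1 ('a')
  [2] 2/1 → 0 ('')
  [3] 1/16 → 1 ('b')
  [4] 16/11 → 2 ('bd')
  [5] 11/7 → 2 ('bd')
  [6] 7/0 → 0 ('')
  [7] 0/6 → 2 ('cb')
  [8] 6/17 → 0 ('')
  [9] 17/15 → 1 ('d')
  [10] 15/5 → 1 ('d')
  [11] 5/4 → 1 ('d')
  [12] 4/12 → 2 ('dd')
  [13] 12/8 → 1 ('d')
  [14] 8/13 → 2 ('df')
  [15] 13/3 → 0 ('')
  [16] 3/9 → 0 ('')
  [17] 9/14 → 1 ('f')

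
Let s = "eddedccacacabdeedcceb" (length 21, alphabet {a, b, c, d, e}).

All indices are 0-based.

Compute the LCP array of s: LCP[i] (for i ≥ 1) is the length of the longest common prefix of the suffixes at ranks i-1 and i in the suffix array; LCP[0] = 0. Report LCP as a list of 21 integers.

rank | idx | suffix
   0 |  11 | abdeedcceb
   1 |   9 | acabdeedcceb
   2 |   7 | acacabdeedcceb
   3 |  20 | b
   4 |  12 | bdeedcceb
   5 |  10 | cabdeedcceb
   6 |   8 | cacabdeedcceb
   7 |   6 | cacacabdeedcceb
   8 |   5 | ccacacabdeedcceb
   9 |  17 | cceb
  10 |  18 | ceb
  11 |   4 | dccacacabdeedcceb
  12 |  16 | dcceb
  13 |   1 | ddedccacacabdeedcceb
  14 |   2 | dedccacacabdeedcceb
  15 |  13 | deedcceb
  16 |  19 | eb
  17 |   3 | edccacacabdeedcceb
  18 |  15 | edcceb
  19 |   0 | eddedccacacabdeedcceb
  20 |  14 | eedcceb

SA = [11, 9, 7, 20, 12, 10, 8, 6, 5, 17, 18, 4, 16, 1, 2, 13, 19, 3, 15, 0, 14]
rank  pair      lcp
   1  s[11:],s[9:]  1  'a'
   2  s[9:],s[7:]  3  'aca'
   3  s[7:],s[20:]  0  ''
   4  s[20:],s[12:]  1  'b'
   5  s[12:],s[10:]  0  ''
   6  s[10:],s[8:]  2  'ca'
   7  s[8:],s[6:]  4  'caca'
   8  s[6:],s[5:]  1  'c'
   9  s[5:],s[17:]  2  'cc'
  10  s[17:],s[18:]  1  'c'
  11  s[18:],s[4:]  0  ''
  12  s[4:],s[16:]  3  'dcc'
  13  s[16:],s[1:]  1  'd'
  14  s[1:],s[2:]  1  'd'
  15  s[2:],s[13:]  2  'de'
  16  s[13:],s[19:]  0  ''
  17  s[19:],s[3:]  1  'e'
  18  s[3:],s[15:]  4  'edcc'
  19  s[15:],s[0:]  2  'ed'
  20  s[0:],s[14:]  1  'e'

[0, 1, 3, 0, 1, 0, 2, 4, 1, 2, 1, 0, 3, 1, 1, 2, 0, 1, 4, 2, 1]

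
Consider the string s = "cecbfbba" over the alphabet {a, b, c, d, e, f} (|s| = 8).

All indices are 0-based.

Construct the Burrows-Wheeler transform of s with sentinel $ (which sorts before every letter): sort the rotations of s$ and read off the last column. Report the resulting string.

abbfce$cb

rank  rotation   last
    0  $cecbfbba  a
    1  a$cecbfbb  b
    2  ba$cecbfb  b
    3  bba$cecbf  f
    4  bfbba$cec  c
    5  cbfbba$ce  e
    6  cecbfbba$  $
    7  ecbfbba$c  c
    8  fbba$cecb  b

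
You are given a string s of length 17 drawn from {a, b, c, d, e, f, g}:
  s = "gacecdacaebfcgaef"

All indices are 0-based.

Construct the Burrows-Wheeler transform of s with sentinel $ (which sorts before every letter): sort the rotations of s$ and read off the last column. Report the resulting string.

fdgcgeaeafcacaeb$c

rank  rotation            last
    0  $gacecdacaebfcgaef  f
    1  acaebfcgaef$gacecd  d
    2  acecdacaebfcgaef$g  g
    3  aebfcgaef$gacecdac  c
    4  aef$gacecdacaebfcg  g
    5  bfcgaef$gacecdacae  e
    6  caebfcgaef$gacecda  a
    7  cdacaebfcgaef$gace  e
    8  cecdacaebfcgaef$ga  a
    9  cgaef$gacecdacaebf  f
   10  dacaebfcgaef$gacec  c
   11  ebfcgaef$gacecdaca  a
   12  ecdacaebfcgaef$gac  c
   13  ef$gacecdacaebfcga  a
   14  f$gacecdacaebfcgae  e
   15  fcgaef$gacecdacaeb  b
   16  gacecdacaebfcgaef$  $
   17  gaef$gacecdacaebfc  c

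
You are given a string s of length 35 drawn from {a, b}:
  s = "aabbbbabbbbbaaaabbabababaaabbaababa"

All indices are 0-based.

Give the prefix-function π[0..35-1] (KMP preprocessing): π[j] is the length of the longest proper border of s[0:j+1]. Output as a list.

π[0] = 0
j=1 s[j]='a': π[1]=1 (border 'a')
j=2 s[j]='b': k: 1→0; π[2]=0 (border '')
j=3 s[j]='b': π[3]=0 (border '')
j=4 s[j]='b': π[4]=0 (border '')
j=5 s[j]='b': π[5]=0 (border '')
j=6 s[j]='a': π[6]=1 (border 'a')
j=7 s[j]='b': k: 1→0; π[7]=0 (border '')
j=8 s[j]='b': π[8]=0 (border '')
j=9 s[j]='b': π[9]=0 (border '')
j=10 s[j]='b': π[10]=0 (border '')
j=11 s[j]='b': π[11]=0 (border '')
j=12 s[j]='a': π[12]=1 (border 'a')
j=13 s[j]='a': π[13]=2 (border 'aa')
j=14 s[j]='a': k: 2→1; π[14]=2 (border 'aa')
j=15 s[j]='a': k: 2→1; π[15]=2 (border 'aa')
j=16 s[j]='b': π[16]=3 (border 'aab')
j=17 s[j]='b': π[17]=4 (border 'aabb')
j=18 s[j]='a': k: 4→0; π[18]=1 (border 'a')
j=19 s[j]='b': k: 1→0; π[19]=0 (border '')
j=20 s[j]='a': π[20]=1 (border 'a')
j=21 s[j]='b': k: 1→0; π[21]=0 (border '')
j=22 s[j]='a': π[22]=1 (border 'a')
j=23 s[j]='b': k: 1→0; π[23]=0 (border '')
j=24 s[j]='a': π[24]=1 (border 'a')
j=25 s[j]='a': π[25]=2 (border 'aa')
j=26 s[j]='a': k: 2→1; π[26]=2 (border 'aa')
j=27 s[j]='b': π[27]=3 (border 'aab')
j=28 s[j]='b': π[28]=4 (border 'aabb')
j=29 s[j]='a': k: 4→0; π[29]=1 (border 'a')
j=30 s[j]='a': π[30]=2 (border 'aa')
j=31 s[j]='b': π[31]=3 (border 'aab')
j=32 s[j]='a': k: 3→0; π[32]=1 (border 'a')
j=33 s[j]='b': k: 1→0; π[33]=0 (border '')
j=34 s[j]='a': π[34]=1 (border 'a')

[0, 1, 0, 0, 0, 0, 1, 0, 0, 0, 0, 0, 1, 2, 2, 2, 3, 4, 1, 0, 1, 0, 1, 0, 1, 2, 2, 3, 4, 1, 2, 3, 1, 0, 1]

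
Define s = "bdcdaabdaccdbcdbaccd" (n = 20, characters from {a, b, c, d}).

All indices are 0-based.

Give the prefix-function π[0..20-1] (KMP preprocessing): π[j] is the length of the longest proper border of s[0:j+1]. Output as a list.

π[0] = 0
j=1 s[j]='d': π[1]=0 (border '')
j=2 s[j]='c': π[2]=0 (border '')
j=3 s[j]='d': π[3]=0 (border '')
j=4 s[j]='a': π[4]=0 (border '')
j=5 s[j]='a': π[5]=0 (border '')
j=6 s[j]='b': π[6]=1 (border 'b')
j=7 s[j]='d': π[7]=2 (border 'bd')
j=8 s[j]='a': k: 2→0; π[8]=0 (border '')
j=9 s[j]='c': π[9]=0 (border '')
j=10 s[j]='c': π[10]=0 (border '')
j=11 s[j]='d': π[11]=0 (border '')
j=12 s[j]='b': π[12]=1 (border 'b')
j=13 s[j]='c': k: 1→0; π[13]=0 (border '')
j=14 s[j]='d': π[14]=0 (border '')
j=15 s[j]='b': π[15]=1 (border 'b')
j=16 s[j]='a': k: 1→0; π[16]=0 (border '')
j=17 s[j]='c': π[17]=0 (border '')
j=18 s[j]='c': π[18]=0 (border '')
j=19 s[j]='d': π[19]=0 (border '')

[0, 0, 0, 0, 0, 0, 1, 2, 0, 0, 0, 0, 1, 0, 0, 1, 0, 0, 0, 0]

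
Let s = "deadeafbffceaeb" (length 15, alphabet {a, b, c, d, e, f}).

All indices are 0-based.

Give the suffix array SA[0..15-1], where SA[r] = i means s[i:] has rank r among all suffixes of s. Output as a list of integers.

rank→(start, suffix):
  0 → (2, 'adeafbffceaeb')
  1 → (12, 'aeb')
  2 → (5, 'afbffceaeb')
  3 → (14, 'b')
  4 → (7, 'bffceaeb')
  5 → (10, 'ceaeb')
  6 → (0, 'deadeafbffceaeb')
  7 → (3, 'deafbffceaeb')
  8 → (1, 'eadeafbffceaeb')
  9 → (11, 'eaeb')
  10 → (4, 'eafbffceaeb')
  11 → (13, 'eb')
  12 → (6, 'fbffceaeb')
  13 → (9, 'fceaeb')
  14 → (8, 'ffceaeb')

[2, 12, 5, 14, 7, 10, 0, 3, 1, 11, 4, 13, 6, 9, 8]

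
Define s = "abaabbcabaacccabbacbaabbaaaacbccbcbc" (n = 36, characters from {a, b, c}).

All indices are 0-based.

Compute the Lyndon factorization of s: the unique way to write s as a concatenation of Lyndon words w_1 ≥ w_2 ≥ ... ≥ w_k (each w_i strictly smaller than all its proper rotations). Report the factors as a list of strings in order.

emit factor 1: 'ab' (i=0, period=2)
emit factor 2: 'aabbcabaacccabbacb' (i=2, period=18)
emit factor 3: 'aabb' (i=20, period=4)
emit factor 4: 'aaaacbccbcbc' (i=24, period=12)

["ab", "aabbcabaacccabbacb", "aabb", "aaaacbccbcbc"]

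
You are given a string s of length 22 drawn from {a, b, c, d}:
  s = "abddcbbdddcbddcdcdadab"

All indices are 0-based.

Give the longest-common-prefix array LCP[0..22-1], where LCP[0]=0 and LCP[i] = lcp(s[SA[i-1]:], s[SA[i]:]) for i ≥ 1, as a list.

[0, 2, 1, 0, 1, 1, 4, 3, 0, 2, 1, 2, 0, 2, 1, 3, 2, 3, 1, 4, 3, 2]

sorted suffixes:
  #0 SA[0]=20  'ab'
  #1 SA[1]=0  'abddcbbdddcbddcdcdadab'
  #2 SA[2]=18  'adab'
  #3 SA[3]=21  'b'
  #4 SA[4]=5  'bbdddcbddcdcdadab'
  #5 SA[5]=1  'bddcbbdddcbddcdcdadab'
  #6 SA[6]=11  'bddcdcdadab'
  #7 SA[7]=6  'bdddcbddcdcdadab'
  #8 SA[8]=4  'cbbdddcbddcdcdadab'
  #9 SA[9]=10  'cbddcdcdadab'
  #10 SA[10]=16  'cdadab'
  #11 SA[11]=14  'cdcdadab'
  #12 SA[12]=19  'dab'
  #13 SA[13]=17  'dadab'
  #14 SA[14]=3  'dcbbdddcbddcdcdadab'
  #15 SA[15]=9  'dcbddcdcdadab'
  #16 SA[16]=15  'dcdadab'
  #17 SA[17]=13  'dcdcdadab'
  #18 SA[18]=2  'ddcbbdddcbddcdcdadab'
  #19 SA[19]=8  'ddcbddcdcdadab'
  #20 SA[20]=12  'ddcdcdadab'
  #21 SA[21]=7  'dddcbddcdcdadab'

SA = [20, 0, 18, 21, 5, 1, 11, 6, 4, 10, 16, 14, 19, 17, 3, 9, 15, 13, 2, 8, 12, 7]
[i] adj suffixes → lcp
  [1] 20/0 → 2 ('ab')
  [2] 0/18 → 1 ('a')
  [3] 18/21 → 0 ('')
  [4] 21/5 → 1 ('b')
  [5] 5/1 → 1 ('b')
  [6] 1/11 → 4 ('bddc')
  [7] 11/6 → 3 ('bdd')
  [8] 6/4 → 0 ('')
  [9] 4/10 → 2 ('cb')
  [10] 10/16 → 1 ('c')
  [11] 16/14 → 2 ('cd')
  [12] 14/19 → 0 ('')
  [13] 19/17 → 2 ('da')
  [14] 17/3 → 1 ('d')
  [15] 3/9 → 3 ('dcb')
  [16] 9/15 → 2 ('dc')
  [17] 15/13 → 3 ('dcd')
  [18] 13/2 → 1 ('d')
  [19] 2/8 → 4 ('ddcb')
  [20] 8/12 → 3 ('ddc')
  [21] 12/7 → 2 ('dd')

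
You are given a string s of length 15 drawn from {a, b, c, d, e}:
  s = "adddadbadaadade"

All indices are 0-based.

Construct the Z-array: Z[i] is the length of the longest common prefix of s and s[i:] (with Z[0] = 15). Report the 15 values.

Z[0]=15
i=1: fresh scan; Z[1]=0
i=2: fresh scan; Z[2]=0
i=3: fresh scan; Z[3]=0
i=4: fresh scan; Z[4]=2 scan→box=[4,6)
i=5: min(r-i=1, Z[1]=0)=0; Z[5]=0
i=6: fresh scan; Z[6]=0
i=7: fresh scan; Z[7]=2 scan→box=[7,9)
i=8: min(r-i=1, Z[1]=0)=0; Z[8]=0
i=9: fresh scan; Z[9]=1 scan→box=[9,10)
i=10: fresh scan; Z[10]=2 scan→box=[10,12)
i=11: min(r-i=1, Z[1]=0)=0; Z[11]=0
i=12: fresh scan; Z[12]=2 scan→box=[12,14)
i=13: min(r-i=1, Z[1]=0)=0; Z[13]=0
i=14: fresh scan; Z[14]=0

[15, 0, 0, 0, 2, 0, 0, 2, 0, 1, 2, 0, 2, 0, 0]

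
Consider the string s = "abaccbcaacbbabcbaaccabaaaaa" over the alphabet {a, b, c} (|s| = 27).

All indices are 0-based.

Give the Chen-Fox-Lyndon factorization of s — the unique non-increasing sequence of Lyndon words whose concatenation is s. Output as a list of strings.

["abaccbc", "aacbbabcbaaccab", "a", "a", "a", "a", "a"]

emit factor 1: 'abaccbc' (i=0, period=7)
emit factor 2: 'aacbbabcbaaccab' (i=7, period=15)
emit factor 3: 'a' (i=22, period=1)
emit factor 4: 'a' (i=23, period=1)
emit factor 5: 'a' (i=24, period=1)
emit factor 6: 'a' (i=25, period=1)
emit factor 7: 'a' (i=26, period=1)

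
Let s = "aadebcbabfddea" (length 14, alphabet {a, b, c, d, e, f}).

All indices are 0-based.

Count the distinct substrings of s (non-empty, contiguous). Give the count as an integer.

rank | idx | suffix
   0 |  13 | a
   1 |   0 | aadebcbabfddea
   2 |   7 | abfddea
   3 |   1 | adebcbabfddea
   4 |   6 | babfddea
   5 |   4 | bcbabfddea
   6 |   8 | bfddea
   7 |   5 | cbabfddea
   8 |  10 | ddea
   9 |  11 | dea
  10 |   2 | debcbabfddea
  11 |  12 | ea
  12 |   3 | ebcbabfddea
  13 |   9 | fddea

SA = [13, 0, 7, 1, 6, 4, 8, 5, 10, 11, 2, 12, 3, 9]
i: (SA[i-1],SA[i]) lcp shared
  1: (13,0) 1 'a'
  2: (0,7) 1 'a'
  3: (7,1) 1 'a'
  4: (1,6) 0 ''
  5: (6,4) 1 'b'
  6: (4,8) 1 'b'
  7: (8,5) 0 ''
  8: (5,10) 0 ''
  9: (10,11) 1 'd'
  10: (11,2) 2 'de'
  11: (2,12) 0 ''
  12: (12,3) 1 'e'
  13: (3,9) 0 ''

n(n+1)/2 = 14·15/2 = 105
Σ LCP = 0 + 1 + 1 + 1 + 0 + 1 + 1 + 0 + 0 + 1 + 2 + 0 + 1 + 0 = 9
distinct = 105 − 9 = 96

96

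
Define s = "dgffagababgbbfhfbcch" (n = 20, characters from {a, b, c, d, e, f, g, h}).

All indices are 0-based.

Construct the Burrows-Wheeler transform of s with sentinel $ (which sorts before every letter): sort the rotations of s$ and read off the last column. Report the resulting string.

rank  rotation               last
    0  $dgffagababgbbfhfbcch  h
    1  ababgbbfhfbcch$dgffag  g
    2  abgbbfhfbcch$dgffagab  b
    3  agababgbbfhfbcch$dgff  f
    4  babgbbfhfbcch$dgffaga  a
    5  bbfhfbcch$dgffagababg  g
    6  bcch$dgffagababgbbfhf  f
    7  bfhfbcch$dgffagababgb  b
    8  bgbbfhfbcch$dgffagaba  a
    9  cch$dgffagababgbbfhfb  b
   10  ch$dgffagababgbbfhfbc  c
   11  dgffagababgbbfhfbcch$  $
   12  fagababgbbfhfbcch$dgf  f
   13  fbcch$dgffagababgbbfh  h
   14  ffagababgbbfhfbcch$dg  g
   15  fhfbcch$dgffagababgbb  b
   16  gababgbbfhfbcch$dgffa  a
   17  gbbfhfbcch$dgffagabab  b
   18  gffagababgbbfhfbcch$d  d
   19  h$dgffagababgbbfhfbcc  c
   20  hfbcch$dgffagababgbbf  f

hgbfagfbabc$fhgbabdcf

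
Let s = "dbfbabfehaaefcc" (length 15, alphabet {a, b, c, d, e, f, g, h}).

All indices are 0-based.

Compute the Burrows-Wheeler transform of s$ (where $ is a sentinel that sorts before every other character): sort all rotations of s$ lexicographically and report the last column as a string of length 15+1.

chbafdacf$afbebe

rank  rotation          last
    0  $dbfbabfehaaefcc  c
    1  aaefcc$dbfbabfeh  h
    2  abfehaaefcc$dbfb  b
    3  aefcc$dbfbabfeha  a
    4  babfehaaefcc$dbf  f
    5  bfbabfehaaefcc$d  d
    6  bfehaaefcc$dbfba  a
    7  c$dbfbabfehaaefc  c
    8  cc$dbfbabfehaaef  f
    9  dbfbabfehaaefcc$  $
   10  efcc$dbfbabfehaa  a
   11  ehaaefcc$dbfbabf  f
   12  fbabfehaaefcc$db  b
   13  fcc$dbfbabfehaae  e
   14  fehaaefcc$dbfbab  b
   15  haaefcc$dbfbabfe  e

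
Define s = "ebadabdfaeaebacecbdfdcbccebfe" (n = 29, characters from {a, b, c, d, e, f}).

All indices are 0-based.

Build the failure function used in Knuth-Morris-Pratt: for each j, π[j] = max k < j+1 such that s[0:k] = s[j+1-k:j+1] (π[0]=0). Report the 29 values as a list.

[0, 0, 0, 0, 0, 0, 0, 0, 0, 1, 0, 1, 2, 3, 0, 1, 0, 0, 0, 0, 0, 0, 0, 0, 0, 1, 2, 0, 1]

π[0] = 0
j=1 s[j]='b': π[1]=0 (border '')
j=2 s[j]='a': π[2]=0 (border '')
j=3 s[j]='d': π[3]=0 (border '')
j=4 s[j]='a': π[4]=0 (border '')
j=5 s[j]='b': π[5]=0 (border '')
j=6 s[j]='d': π[6]=0 (border '')
j=7 s[j]='f': π[7]=0 (border '')
j=8 s[j]='a': π[8]=0 (border '')
j=9 s[j]='e': π[9]=1 (border 'e')
j=10 s[j]='a': k: 1→0; π[10]=0 (border '')
j=11 s[j]='e': π[11]=1 (border 'e')
j=12 s[j]='b': π[12]=2 (border 'eb')
j=13 s[j]='a': π[13]=3 (border 'eba')
j=14 s[j]='c': k: 3→0; π[14]=0 (border '')
j=15 s[j]='e': π[15]=1 (border 'e')
j=16 s[j]='c': k: 1→0; π[16]=0 (border '')
j=17 s[j]='b': π[17]=0 (border '')
j=18 s[j]='d': π[18]=0 (border '')
j=19 s[j]='f': π[19]=0 (border '')
j=20 s[j]='d': π[20]=0 (border '')
j=21 s[j]='c': π[21]=0 (border '')
j=22 s[j]='b': π[22]=0 (border '')
j=23 s[j]='c': π[23]=0 (border '')
j=24 s[j]='c': π[24]=0 (border '')
j=25 s[j]='e': π[25]=1 (border 'e')
j=26 s[j]='b': π[26]=2 (border 'eb')
j=27 s[j]='f': k: 2→0; π[27]=0 (border '')
j=28 s[j]='e': π[28]=1 (border 'e')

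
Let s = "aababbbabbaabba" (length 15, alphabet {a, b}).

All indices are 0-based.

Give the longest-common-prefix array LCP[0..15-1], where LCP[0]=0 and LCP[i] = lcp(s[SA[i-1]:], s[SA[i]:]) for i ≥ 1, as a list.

[0, 1, 3, 1, 2, 4, 3, 0, 2, 2, 4, 1, 3, 3, 2]

rank | idx | suffix
   0 |  14 | a
   1 |   0 | aababbbabbaabba
   2 |  10 | aabba
   3 |   1 | ababbbabbaabba
   4 |  11 | abba
   5 |   7 | abbaabba
   6 |   3 | abbbabbaabba
   7 |  13 | ba
   8 |   9 | baabba
   9 |   6 | babbaabba
  10 |   2 | babbbabbaabba
  11 |  12 | bba
  12 |   8 | bbaabba
  13 |   5 | bbabbaabba
  14 |   4 | bbbabbaabba

SA = [14, 0, 10, 1, 11, 7, 3, 13, 9, 6, 2, 12, 8, 5, 4]
rank  pair      lcp
   1  s[14:],s[0:]  1  'a'
   2  s[0:],s[10:]  3  'aab'
   3  s[10:],s[1:]  1  'a'
   4  s[1:],s[11:]  2  'ab'
   5  s[11:],s[7:]  4  'abba'
   6  s[7:],s[3:]  3  'abb'
   7  s[3:],s[13:]  0  ''
   8  s[13:],s[9:]  2  'ba'
   9  s[9:],s[6:]  2  'ba'
  10  s[6:],s[2:]  4  'babb'
  11  s[2:],s[12:]  1  'b'
  12  s[12:],s[8:]  3  'bba'
  13  s[8:],s[5:]  3  'bba'
  14  s[5:],s[4:]  2  'bb'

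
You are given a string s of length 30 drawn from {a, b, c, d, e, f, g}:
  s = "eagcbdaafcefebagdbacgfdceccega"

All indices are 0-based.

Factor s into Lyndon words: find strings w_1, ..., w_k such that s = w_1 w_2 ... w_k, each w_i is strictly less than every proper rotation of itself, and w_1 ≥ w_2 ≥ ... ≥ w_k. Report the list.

emit factor 1: 'e' (i=0, period=1)
emit factor 2: 'agcbd' (i=1, period=5)
emit factor 3: 'aafcefebagdbacgfdcecceg' (i=6, period=23)
emit factor 4: 'a' (i=29, period=1)

["e", "agcbd", "aafcefebagdbacgfdcecceg", "a"]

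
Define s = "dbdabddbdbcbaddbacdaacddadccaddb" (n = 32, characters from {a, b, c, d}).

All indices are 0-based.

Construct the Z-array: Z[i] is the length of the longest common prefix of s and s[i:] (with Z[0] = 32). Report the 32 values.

Z[0]=32
i=1: fresh scan; Z[1]=0
i=2: fresh scan; Z[2]=1 extend→box=[2,3)
i=3: fresh scan; Z[3]=0
i=4: fresh scan; Z[4]=0
i=5: fresh scan; Z[5]=1 extend→box=[5,6)
i=6: fresh scan; Z[6]=3 extend→box=[6,9)
i=7: min(r-i=2, Z[1]=0)=0; Z[7]=0
i=8: min(r-i=1, Z[2]=1)=1; Z[8]=2 extend→box=[8,10)
i=9: min(r-i=1, Z[1]=0)=0; Z[9]=0
i=10: fresh scan; Z[10]=0
i=11: fresh scan; Z[11]=0
i=12: fresh scan; Z[12]=0
i=13: fresh scan; Z[13]=1 extend→box=[13,14)
i=14: fresh scan; Z[14]=2 extend→box=[14,16)
i=15: min(r-i=1, Z[1]=0)=0; Z[15]=0
i=16: fresh scan; Z[16]=0
i=17: fresh scan; Z[17]=0
i=18: fresh scan; Z[18]=1 extend→box=[18,19)
i=19: fresh scan; Z[19]=0
i=20: fresh scan; Z[20]=0
i=21: fresh scan; Z[21]=0
i=22: fresh scan; Z[22]=1 extend→box=[22,23)
i=23: fresh scan; Z[23]=1 extend→box=[23,24)
i=24: fresh scan; Z[24]=0
i=25: fresh scan; Z[25]=1 extend→box=[25,26)
i=26: fresh scan; Z[26]=0
i=27: fresh scan; Z[27]=0
i=28: fresh scan; Z[28]=0
i=29: fresh scan; Z[29]=1 extend→box=[29,30)
i=30: fresh scan; Z[30]=2 extend→box=[30,32)
i=31: min(r-i=1, Z[1]=0)=0; Z[31]=0

[32, 0, 1, 0, 0, 1, 3, 0, 2, 0, 0, 0, 0, 1, 2, 0, 0, 0, 1, 0, 0, 0, 1, 1, 0, 1, 0, 0, 0, 1, 2, 0]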